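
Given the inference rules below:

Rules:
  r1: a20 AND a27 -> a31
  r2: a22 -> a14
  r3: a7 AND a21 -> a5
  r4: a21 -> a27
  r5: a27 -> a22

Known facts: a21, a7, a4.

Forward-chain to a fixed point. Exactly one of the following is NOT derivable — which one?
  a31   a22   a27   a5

a31

Round 1: r3 [a7 AND a21 -> a5]; r4 [a21 -> a27]. Adds a5, a27.
Round 2: r5 [a27 -> a22]. Adds a22.
Round 3: r2 [a22 -> a14]. Adds a14.
Derived: a27 (round 1), a22 (round 2), a5 (round 1). a31 never appears in any round.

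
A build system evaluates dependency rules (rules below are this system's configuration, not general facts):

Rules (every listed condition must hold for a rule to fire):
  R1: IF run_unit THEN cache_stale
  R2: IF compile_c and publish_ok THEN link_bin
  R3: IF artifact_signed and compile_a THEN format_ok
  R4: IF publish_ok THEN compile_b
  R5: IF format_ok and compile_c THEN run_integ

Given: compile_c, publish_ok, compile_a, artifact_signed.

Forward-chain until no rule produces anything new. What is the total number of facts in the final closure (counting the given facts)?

Round 1: R2 [IF compile_c and publish_ok THEN link_bin]; R3 [IF artifact_signed and compile_a THEN format_ok]; R4 [IF publish_ok THEN compile_b]. New: link_bin, format_ok, compile_b.
Round 2: R5 [IF format_ok and compile_c THEN run_integ]. New: run_integ.
Closure: {artifact_signed, compile_a, compile_b, compile_c, format_ok, link_bin, publish_ok, run_integ} — 8 facts.

8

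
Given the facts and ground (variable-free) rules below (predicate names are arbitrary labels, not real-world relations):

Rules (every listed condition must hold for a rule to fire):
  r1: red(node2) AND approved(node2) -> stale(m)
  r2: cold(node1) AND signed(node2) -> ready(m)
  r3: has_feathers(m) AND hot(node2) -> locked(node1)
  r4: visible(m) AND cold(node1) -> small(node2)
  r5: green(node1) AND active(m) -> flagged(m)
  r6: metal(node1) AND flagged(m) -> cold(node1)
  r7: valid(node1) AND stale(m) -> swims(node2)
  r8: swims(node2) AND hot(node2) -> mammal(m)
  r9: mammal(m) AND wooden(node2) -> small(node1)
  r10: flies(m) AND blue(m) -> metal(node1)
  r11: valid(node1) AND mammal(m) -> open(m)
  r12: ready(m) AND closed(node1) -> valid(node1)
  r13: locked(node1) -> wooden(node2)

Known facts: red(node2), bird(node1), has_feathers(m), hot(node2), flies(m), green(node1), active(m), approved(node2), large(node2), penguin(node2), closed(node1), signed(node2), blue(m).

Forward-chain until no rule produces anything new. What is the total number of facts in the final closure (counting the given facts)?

Round 1 fires r1, r3, r5, r10, giving stale(m), locked(node1), flagged(m), metal(node1).
Round 2 fires r6, r13, giving cold(node1), wooden(node2).
Round 3 fires r2, giving ready(m).
Round 4 fires r12, giving valid(node1).
Round 5 fires r7, giving swims(node2).
Round 6 fires r8, giving mammal(m).
Round 7 fires r9, r11, giving small(node1), open(m).
Closure: {active(m), approved(node2), bird(node1), blue(m), closed(node1), cold(node1), flagged(m), flies(m), green(node1), has_feathers(m), hot(node2), large(node2), locked(node1), mammal(m), metal(node1), open(m), penguin(node2), ready(m), red(node2), signed(node2), small(node1), stale(m), swims(node2), valid(node1), wooden(node2)} — 25 facts.

25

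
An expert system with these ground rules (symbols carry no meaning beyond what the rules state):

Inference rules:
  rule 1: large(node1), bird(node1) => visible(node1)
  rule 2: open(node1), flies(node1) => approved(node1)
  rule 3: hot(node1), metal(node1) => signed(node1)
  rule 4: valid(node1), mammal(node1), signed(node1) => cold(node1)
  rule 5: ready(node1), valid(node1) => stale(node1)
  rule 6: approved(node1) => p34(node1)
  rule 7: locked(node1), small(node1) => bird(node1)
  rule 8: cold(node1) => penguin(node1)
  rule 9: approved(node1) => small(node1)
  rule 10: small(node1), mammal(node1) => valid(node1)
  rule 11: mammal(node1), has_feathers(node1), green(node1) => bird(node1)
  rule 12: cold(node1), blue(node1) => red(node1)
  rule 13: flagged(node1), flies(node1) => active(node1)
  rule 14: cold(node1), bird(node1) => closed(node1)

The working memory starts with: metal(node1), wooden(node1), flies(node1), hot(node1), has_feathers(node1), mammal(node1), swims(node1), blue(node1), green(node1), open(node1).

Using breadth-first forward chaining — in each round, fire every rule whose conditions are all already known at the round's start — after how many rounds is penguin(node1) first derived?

5

Round 1: rule 2 [open(node1), flies(node1) => approved(node1)]; rule 3 [hot(node1), metal(node1) => signed(node1)]; rule 11 [mammal(node1), has_feathers(node1), green(node1) => bird(node1)]. New: approved(node1), signed(node1), bird(node1).
Round 2: rule 6 [approved(node1) => p34(node1)]; rule 9 [approved(node1) => small(node1)]. New: p34(node1), small(node1).
Round 3: rule 10 [small(node1), mammal(node1) => valid(node1)]. New: valid(node1).
Round 4: rule 4 [valid(node1), mammal(node1), signed(node1) => cold(node1)]. New: cold(node1).
Round 5: rule 8 [cold(node1) => penguin(node1)]; rule 12 [cold(node1), blue(node1) => red(node1)]; rule 14 [cold(node1), bird(node1) => closed(node1)]. New: penguin(node1), red(node1), closed(node1).
penguin(node1) first appears in round 5.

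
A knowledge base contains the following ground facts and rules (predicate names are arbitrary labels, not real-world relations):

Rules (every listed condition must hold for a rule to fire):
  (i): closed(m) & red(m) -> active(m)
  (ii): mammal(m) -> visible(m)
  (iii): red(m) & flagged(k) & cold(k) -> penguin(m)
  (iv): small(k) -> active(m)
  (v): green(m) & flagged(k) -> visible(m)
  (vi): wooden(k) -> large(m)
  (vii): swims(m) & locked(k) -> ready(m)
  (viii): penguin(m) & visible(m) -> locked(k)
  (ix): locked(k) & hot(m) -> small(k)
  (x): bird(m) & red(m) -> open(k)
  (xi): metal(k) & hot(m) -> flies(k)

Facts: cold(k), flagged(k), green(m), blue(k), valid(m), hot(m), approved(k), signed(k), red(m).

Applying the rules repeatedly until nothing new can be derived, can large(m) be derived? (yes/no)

no

Round 1 — (iii), (v), derive penguin(m), visible(m).
Round 2 — (viii), derive locked(k).
Round 3 — (ix), derive small(k).
Round 4 — (iv), derive active(m).
Fixed point reached. large(m) is concluded only by (vi); (vi) needs wooden(k) (never derived).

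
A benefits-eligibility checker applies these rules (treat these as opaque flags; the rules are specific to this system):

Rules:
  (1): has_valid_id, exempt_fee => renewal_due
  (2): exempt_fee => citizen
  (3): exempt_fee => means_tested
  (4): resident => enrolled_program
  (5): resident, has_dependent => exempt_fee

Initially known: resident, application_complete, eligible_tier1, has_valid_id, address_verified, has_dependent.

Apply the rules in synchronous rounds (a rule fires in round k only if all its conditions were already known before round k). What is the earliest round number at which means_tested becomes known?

Round 1: (4) [resident => enrolled_program]; (5) [resident, has_dependent => exempt_fee]. New: enrolled_program, exempt_fee.
Round 2: (1) [has_valid_id, exempt_fee => renewal_due]; (2) [exempt_fee => citizen]; (3) [exempt_fee => means_tested]. New: renewal_due, citizen, means_tested.
means_tested first appears in round 2.

2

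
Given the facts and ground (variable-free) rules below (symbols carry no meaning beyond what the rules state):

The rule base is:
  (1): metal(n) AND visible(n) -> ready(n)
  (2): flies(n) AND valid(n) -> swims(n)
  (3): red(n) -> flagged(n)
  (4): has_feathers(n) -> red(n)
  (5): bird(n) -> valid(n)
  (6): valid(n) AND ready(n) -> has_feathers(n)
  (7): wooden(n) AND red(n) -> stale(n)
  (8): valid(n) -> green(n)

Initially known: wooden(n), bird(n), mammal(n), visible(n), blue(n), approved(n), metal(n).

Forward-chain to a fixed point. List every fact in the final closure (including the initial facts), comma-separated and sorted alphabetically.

approved(n), bird(n), blue(n), flagged(n), green(n), has_feathers(n), mammal(n), metal(n), ready(n), red(n), stale(n), valid(n), visible(n), wooden(n)

Round 1: (1) [metal(n) AND visible(n) -> ready(n)]; (5) [bird(n) -> valid(n)]. Adds ready(n), valid(n).
Round 2: (6) [valid(n) AND ready(n) -> has_feathers(n)]; (8) [valid(n) -> green(n)]. Adds has_feathers(n), green(n).
Round 3: (4) [has_feathers(n) -> red(n)]. Adds red(n).
Round 4: (3) [red(n) -> flagged(n)]; (7) [wooden(n) AND red(n) -> stale(n)]. Adds flagged(n), stale(n).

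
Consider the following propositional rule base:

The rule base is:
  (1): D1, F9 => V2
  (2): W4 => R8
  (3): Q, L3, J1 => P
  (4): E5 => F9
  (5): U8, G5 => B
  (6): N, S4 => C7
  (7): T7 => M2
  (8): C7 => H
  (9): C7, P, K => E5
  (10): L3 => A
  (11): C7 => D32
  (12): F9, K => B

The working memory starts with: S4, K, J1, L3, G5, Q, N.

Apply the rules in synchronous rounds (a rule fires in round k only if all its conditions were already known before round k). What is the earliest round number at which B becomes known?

[1] (3) [Q, L3, J1 => P]; (6) [N, S4 => C7]; (10) [L3 => A]. ⇒ new: P, C7, A.
[2] (8) [C7 => H]; (9) [C7, P, K => E5]; (11) [C7 => D32]. ⇒ new: H, E5, D32.
[3] (4) [E5 => F9]. ⇒ new: F9.
[4] (12) [F9, K => B]. ⇒ new: B.
B first appears in round 4.

4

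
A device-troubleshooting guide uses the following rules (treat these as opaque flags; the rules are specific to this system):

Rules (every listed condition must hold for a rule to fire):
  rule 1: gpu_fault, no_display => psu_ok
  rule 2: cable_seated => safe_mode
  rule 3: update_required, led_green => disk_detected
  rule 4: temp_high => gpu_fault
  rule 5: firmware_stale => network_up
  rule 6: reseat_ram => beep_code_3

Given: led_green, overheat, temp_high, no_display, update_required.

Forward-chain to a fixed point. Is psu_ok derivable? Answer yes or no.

yes

Round 1 — rule 3, rule 4, derive disk_detected, gpu_fault.
Round 2 — rule 1, derive psu_ok.
psu_ok appears in round 2, so it is derivable.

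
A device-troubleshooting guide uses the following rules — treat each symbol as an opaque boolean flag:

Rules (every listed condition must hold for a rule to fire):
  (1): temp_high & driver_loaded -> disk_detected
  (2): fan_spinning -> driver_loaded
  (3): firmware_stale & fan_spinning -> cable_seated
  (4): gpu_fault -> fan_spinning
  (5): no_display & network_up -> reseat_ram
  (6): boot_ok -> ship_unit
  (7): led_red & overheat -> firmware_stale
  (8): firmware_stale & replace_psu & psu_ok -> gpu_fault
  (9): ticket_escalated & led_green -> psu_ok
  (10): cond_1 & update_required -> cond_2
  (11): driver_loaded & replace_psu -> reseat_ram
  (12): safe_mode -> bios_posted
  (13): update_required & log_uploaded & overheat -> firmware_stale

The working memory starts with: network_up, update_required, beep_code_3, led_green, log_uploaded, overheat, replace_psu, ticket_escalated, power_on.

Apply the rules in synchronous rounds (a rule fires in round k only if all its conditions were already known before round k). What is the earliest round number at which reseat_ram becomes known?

5

Round 1 fires (9), (13), giving psu_ok, firmware_stale.
Round 2 fires (8), giving gpu_fault.
Round 3 fires (4), giving fan_spinning.
Round 4 fires (2), (3), giving driver_loaded, cable_seated.
Round 5 fires (11), giving reseat_ram.
reseat_ram first appears in round 5.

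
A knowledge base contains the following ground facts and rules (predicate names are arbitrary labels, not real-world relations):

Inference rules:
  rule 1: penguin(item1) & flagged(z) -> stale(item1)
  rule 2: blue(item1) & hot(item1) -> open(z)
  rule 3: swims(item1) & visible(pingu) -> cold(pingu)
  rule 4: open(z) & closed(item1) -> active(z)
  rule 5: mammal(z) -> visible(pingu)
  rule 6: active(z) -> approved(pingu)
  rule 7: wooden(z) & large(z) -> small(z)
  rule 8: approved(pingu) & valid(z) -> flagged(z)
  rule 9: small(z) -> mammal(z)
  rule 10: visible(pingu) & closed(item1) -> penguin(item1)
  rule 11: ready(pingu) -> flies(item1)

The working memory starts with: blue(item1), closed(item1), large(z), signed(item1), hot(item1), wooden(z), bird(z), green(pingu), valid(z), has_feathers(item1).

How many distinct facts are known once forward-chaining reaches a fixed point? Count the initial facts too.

19

Round 1 — rule 2, rule 7, derive open(z), small(z).
Round 2 — rule 4, rule 9, derive active(z), mammal(z).
Round 3 — rule 5, rule 6, derive visible(pingu), approved(pingu).
Round 4 — rule 8, rule 10, derive flagged(z), penguin(item1).
Round 5 — rule 1, derive stale(item1).
Closure: {active(z), approved(pingu), bird(z), blue(item1), closed(item1), flagged(z), green(pingu), has_feathers(item1), hot(item1), large(z), mammal(z), open(z), penguin(item1), signed(item1), small(z), stale(item1), valid(z), visible(pingu), wooden(z)} — 19 facts.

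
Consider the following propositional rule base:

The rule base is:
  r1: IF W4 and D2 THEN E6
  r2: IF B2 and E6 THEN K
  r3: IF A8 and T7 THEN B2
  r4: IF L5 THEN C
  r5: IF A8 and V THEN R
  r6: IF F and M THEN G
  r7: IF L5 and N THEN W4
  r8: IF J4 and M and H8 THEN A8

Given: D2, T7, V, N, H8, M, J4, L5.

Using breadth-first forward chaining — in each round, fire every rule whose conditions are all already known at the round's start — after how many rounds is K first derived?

Round 1: r4 [IF L5 THEN C]; r7 [IF L5 and N THEN W4]; r8 [IF J4 and M and H8 THEN A8]. Adds C, W4, A8.
Round 2: r1 [IF W4 and D2 THEN E6]; r3 [IF A8 and T7 THEN B2]; r5 [IF A8 and V THEN R]. Adds E6, B2, R.
Round 3: r2 [IF B2 and E6 THEN K]. Adds K.
K first appears in round 3.

3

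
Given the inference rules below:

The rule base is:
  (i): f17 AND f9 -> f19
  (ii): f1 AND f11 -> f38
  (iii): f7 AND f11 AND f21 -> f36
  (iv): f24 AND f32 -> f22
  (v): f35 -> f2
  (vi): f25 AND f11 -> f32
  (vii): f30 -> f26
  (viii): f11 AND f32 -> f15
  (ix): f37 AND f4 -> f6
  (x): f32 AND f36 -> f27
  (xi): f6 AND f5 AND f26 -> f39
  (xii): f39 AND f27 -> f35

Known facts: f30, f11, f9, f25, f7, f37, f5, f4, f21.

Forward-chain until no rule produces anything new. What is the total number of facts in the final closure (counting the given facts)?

18

Round 1: (iii) [f7 AND f11 AND f21 -> f36]; (vi) [f25 AND f11 -> f32]; (vii) [f30 -> f26]; (ix) [f37 AND f4 -> f6]. Adds f36, f32, f26, f6.
Round 2: (viii) [f11 AND f32 -> f15]; (x) [f32 AND f36 -> f27]; (xi) [f6 AND f5 AND f26 -> f39]. Adds f15, f27, f39.
Round 3: (xii) [f39 AND f27 -> f35]. Adds f35.
Round 4: (v) [f35 -> f2]. Adds f2.
Closure: {f11, f15, f2, f21, f25, f26, f27, f30, f32, f35, f36, f37, f39, f4, f5, f6, f7, f9} — 18 facts.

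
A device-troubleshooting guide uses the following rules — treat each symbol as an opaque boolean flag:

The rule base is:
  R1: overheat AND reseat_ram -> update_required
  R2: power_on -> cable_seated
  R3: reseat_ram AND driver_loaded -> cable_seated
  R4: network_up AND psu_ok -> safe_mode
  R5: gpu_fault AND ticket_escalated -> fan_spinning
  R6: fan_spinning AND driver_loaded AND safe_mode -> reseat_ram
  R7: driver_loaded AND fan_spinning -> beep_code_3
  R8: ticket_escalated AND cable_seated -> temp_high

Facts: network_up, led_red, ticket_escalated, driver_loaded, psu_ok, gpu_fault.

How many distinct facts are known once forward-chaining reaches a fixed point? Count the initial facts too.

12

Round 1 — R4, R5, derive safe_mode, fan_spinning.
Round 2 — R6, R7, derive reseat_ram, beep_code_3.
Round 3 — R3, derive cable_seated.
Round 4 — R8, derive temp_high.
Closure: {beep_code_3, cable_seated, driver_loaded, fan_spinning, gpu_fault, led_red, network_up, psu_ok, reseat_ram, safe_mode, temp_high, ticket_escalated} — 12 facts.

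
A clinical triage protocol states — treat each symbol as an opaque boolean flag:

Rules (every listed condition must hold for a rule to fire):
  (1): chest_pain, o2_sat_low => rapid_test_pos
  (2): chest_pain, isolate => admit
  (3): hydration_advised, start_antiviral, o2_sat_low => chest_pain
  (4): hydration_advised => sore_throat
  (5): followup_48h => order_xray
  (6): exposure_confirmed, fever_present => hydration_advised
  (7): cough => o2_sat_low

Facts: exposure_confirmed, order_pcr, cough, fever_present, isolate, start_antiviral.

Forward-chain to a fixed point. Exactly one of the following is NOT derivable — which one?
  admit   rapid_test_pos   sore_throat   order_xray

Round 1: (6) [exposure_confirmed, fever_present => hydration_advised]; (7) [cough => o2_sat_low]. Adds hydration_advised, o2_sat_low.
Round 2: (3) [hydration_advised, start_antiviral, o2_sat_low => chest_pain]; (4) [hydration_advised => sore_throat]. Adds chest_pain, sore_throat.
Round 3: (1) [chest_pain, o2_sat_low => rapid_test_pos]; (2) [chest_pain, isolate => admit]. Adds rapid_test_pos, admit.
Derived: admit (round 3), sore_throat (round 2), rapid_test_pos (round 3). order_xray never appears in any round.

order_xray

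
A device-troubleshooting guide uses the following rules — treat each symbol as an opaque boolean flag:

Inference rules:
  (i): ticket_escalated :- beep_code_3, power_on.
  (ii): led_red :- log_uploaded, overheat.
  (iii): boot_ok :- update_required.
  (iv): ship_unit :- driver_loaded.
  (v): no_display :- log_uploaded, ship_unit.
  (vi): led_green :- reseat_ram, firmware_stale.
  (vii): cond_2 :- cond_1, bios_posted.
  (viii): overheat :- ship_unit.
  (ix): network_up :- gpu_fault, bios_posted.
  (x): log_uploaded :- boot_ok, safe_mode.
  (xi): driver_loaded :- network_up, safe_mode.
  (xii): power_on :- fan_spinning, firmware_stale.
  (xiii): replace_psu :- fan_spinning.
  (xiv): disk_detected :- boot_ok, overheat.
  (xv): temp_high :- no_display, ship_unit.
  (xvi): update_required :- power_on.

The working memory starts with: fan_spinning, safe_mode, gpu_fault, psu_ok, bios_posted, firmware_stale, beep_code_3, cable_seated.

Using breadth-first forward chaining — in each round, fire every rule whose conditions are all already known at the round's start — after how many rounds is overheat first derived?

Round 1: (ix) [network_up :- gpu_fault, bios_posted.]; (xii) [power_on :- fan_spinning, firmware_stale.]; (xiii) [replace_psu :- fan_spinning.]. Adds network_up, power_on, replace_psu.
Round 2: (i) [ticket_escalated :- beep_code_3, power_on.]; (xi) [driver_loaded :- network_up, safe_mode.]; (xvi) [update_required :- power_on.]. Adds ticket_escalated, driver_loaded, update_required.
Round 3: (iii) [boot_ok :- update_required.]; (iv) [ship_unit :- driver_loaded.]. Adds boot_ok, ship_unit.
Round 4: (viii) [overheat :- ship_unit.]; (x) [log_uploaded :- boot_ok, safe_mode.]. Adds overheat, log_uploaded.
overheat first appears in round 4.

4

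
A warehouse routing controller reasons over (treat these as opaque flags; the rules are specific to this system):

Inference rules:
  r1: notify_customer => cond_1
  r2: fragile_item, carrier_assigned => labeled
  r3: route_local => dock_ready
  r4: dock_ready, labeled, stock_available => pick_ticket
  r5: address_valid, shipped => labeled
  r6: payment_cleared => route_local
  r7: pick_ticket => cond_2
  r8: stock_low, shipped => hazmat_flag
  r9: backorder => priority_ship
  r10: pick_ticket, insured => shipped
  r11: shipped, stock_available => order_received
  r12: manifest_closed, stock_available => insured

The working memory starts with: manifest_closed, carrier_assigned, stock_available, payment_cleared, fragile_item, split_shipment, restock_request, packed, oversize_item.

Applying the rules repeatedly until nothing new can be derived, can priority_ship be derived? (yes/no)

no

Round 1 fires r2, r6, r12, giving labeled, route_local, insured.
Round 2 fires r3, giving dock_ready.
Round 3 fires r4, giving pick_ticket.
Round 4 fires r7, r10, giving cond_2, shipped.
Round 5 fires r11, giving order_received.
Fixed point reached. priority_ship is concluded only by r9; r9 needs backorder (never derived).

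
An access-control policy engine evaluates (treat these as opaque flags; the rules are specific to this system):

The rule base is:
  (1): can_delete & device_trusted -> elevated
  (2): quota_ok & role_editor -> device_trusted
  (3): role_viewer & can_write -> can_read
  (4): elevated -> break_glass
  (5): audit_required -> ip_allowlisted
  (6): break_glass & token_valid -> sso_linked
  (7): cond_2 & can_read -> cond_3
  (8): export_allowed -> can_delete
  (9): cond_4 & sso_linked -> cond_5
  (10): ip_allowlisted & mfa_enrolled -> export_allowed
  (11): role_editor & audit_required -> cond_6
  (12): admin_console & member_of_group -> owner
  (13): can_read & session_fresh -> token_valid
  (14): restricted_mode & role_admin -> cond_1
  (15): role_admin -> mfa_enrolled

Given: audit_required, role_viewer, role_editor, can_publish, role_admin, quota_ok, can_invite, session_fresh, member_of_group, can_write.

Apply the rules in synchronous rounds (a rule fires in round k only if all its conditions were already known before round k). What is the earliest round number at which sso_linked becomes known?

Round 1 — (2), (3), (5), (11), (15), derive device_trusted, can_read, ip_allowlisted, cond_6, mfa_enrolled.
Round 2 — (10), (13), derive export_allowed, token_valid.
Round 3 — (8), derive can_delete.
Round 4 — (1), derive elevated.
Round 5 — (4), derive break_glass.
Round 6 — (6), derive sso_linked.
sso_linked first appears in round 6.

6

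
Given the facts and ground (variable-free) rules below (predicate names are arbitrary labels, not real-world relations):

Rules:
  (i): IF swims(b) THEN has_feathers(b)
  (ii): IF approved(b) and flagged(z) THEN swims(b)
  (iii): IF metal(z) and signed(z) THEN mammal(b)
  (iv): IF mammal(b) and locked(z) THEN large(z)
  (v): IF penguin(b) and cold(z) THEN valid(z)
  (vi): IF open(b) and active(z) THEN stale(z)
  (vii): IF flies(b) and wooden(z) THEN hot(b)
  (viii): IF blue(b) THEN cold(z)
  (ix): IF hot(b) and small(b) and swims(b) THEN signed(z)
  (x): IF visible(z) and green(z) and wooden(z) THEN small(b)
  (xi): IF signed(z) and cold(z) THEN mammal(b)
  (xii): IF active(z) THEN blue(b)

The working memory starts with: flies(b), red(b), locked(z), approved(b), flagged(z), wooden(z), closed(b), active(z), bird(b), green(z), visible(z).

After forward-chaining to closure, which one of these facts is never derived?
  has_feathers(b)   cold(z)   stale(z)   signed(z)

stale(z)

[1] (ii) [IF approved(b) and flagged(z) THEN swims(b)]; (vii) [IF flies(b) and wooden(z) THEN hot(b)]; (x) [IF visible(z) and green(z) and wooden(z) THEN small(b)]; (xii) [IF active(z) THEN blue(b)]. ⇒ new: swims(b), hot(b), small(b), blue(b).
[2] (i) [IF swims(b) THEN has_feathers(b)]; (viii) [IF blue(b) THEN cold(z)]; (ix) [IF hot(b) and small(b) and swims(b) THEN signed(z)]. ⇒ new: has_feathers(b), cold(z), signed(z).
[3] (xi) [IF signed(z) and cold(z) THEN mammal(b)]. ⇒ new: mammal(b).
[4] (iv) [IF mammal(b) and locked(z) THEN large(z)]. ⇒ new: large(z).
Derived: cold(z) (round 2), has_feathers(b) (round 2), signed(z) (round 2). stale(z) never appears in any round.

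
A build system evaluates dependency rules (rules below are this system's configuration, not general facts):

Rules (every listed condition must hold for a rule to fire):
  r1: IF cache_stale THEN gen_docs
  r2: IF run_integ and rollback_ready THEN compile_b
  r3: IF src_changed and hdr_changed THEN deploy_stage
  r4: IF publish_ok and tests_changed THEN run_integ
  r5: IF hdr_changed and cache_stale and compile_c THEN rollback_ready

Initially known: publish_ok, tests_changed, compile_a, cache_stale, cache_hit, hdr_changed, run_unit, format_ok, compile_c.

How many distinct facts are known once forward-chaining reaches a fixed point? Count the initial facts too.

[1] r1 [IF cache_stale THEN gen_docs]; r4 [IF publish_ok and tests_changed THEN run_integ]; r5 [IF hdr_changed and cache_stale and compile_c THEN rollback_ready]. ⇒ new: gen_docs, run_integ, rollback_ready.
[2] r2 [IF run_integ and rollback_ready THEN compile_b]. ⇒ new: compile_b.
Closure: {cache_hit, cache_stale, compile_a, compile_b, compile_c, format_ok, gen_docs, hdr_changed, publish_ok, rollback_ready, run_integ, run_unit, tests_changed} — 13 facts.

13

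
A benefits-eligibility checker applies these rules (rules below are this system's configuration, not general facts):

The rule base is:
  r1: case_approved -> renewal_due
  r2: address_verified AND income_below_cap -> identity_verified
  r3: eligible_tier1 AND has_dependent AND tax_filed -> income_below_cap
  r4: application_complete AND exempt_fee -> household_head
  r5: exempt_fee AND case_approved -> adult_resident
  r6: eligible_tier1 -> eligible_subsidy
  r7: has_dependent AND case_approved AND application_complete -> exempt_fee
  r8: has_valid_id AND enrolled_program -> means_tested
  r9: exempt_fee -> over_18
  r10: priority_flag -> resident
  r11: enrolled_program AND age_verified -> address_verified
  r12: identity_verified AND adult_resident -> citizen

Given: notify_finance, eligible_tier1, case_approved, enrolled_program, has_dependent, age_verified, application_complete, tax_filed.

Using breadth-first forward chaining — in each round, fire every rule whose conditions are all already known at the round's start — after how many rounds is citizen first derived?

3

Round 1: r1 [case_approved -> renewal_due]; r3 [eligible_tier1 AND has_dependent AND tax_filed -> income_below_cap]; r6 [eligible_tier1 -> eligible_subsidy]; r7 [has_dependent AND case_approved AND application_complete -> exempt_fee]; r11 [enrolled_program AND age_verified -> address_verified]. New: renewal_due, income_below_cap, eligible_subsidy, exempt_fee, address_verified.
Round 2: r2 [address_verified AND income_below_cap -> identity_verified]; r4 [application_complete AND exempt_fee -> household_head]; r5 [exempt_fee AND case_approved -> adult_resident]; r9 [exempt_fee -> over_18]. New: identity_verified, household_head, adult_resident, over_18.
Round 3: r12 [identity_verified AND adult_resident -> citizen]. New: citizen.
citizen first appears in round 3.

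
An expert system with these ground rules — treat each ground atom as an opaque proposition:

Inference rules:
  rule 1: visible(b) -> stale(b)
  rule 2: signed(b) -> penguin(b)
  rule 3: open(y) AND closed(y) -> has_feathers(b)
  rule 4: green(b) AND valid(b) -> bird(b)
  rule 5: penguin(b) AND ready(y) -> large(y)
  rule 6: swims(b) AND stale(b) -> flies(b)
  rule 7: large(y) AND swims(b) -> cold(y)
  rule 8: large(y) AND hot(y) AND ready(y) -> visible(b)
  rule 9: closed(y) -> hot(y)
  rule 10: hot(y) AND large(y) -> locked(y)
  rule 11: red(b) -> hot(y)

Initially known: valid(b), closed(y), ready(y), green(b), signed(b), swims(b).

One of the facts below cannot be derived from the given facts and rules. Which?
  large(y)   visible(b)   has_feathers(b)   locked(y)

Round 1 fires rule 2, rule 4, rule 9, giving penguin(b), bird(b), hot(y).
Round 2 fires rule 5, giving large(y).
Round 3 fires rule 7, rule 8, rule 10, giving cold(y), visible(b), locked(y).
Round 4 fires rule 1, giving stale(b).
Round 5 fires rule 6, giving flies(b).
Derived: visible(b) (round 3), large(y) (round 2), locked(y) (round 3). has_feathers(b) never appears in any round.

has_feathers(b)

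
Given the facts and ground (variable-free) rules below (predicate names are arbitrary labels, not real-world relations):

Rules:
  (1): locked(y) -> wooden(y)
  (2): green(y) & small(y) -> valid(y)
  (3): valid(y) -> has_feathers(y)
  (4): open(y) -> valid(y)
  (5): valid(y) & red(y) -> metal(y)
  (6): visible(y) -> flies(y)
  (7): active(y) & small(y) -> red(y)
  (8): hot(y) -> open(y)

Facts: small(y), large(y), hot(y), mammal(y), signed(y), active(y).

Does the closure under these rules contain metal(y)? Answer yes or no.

Round 1 fires (7), (8), giving red(y), open(y).
Round 2 fires (4), giving valid(y).
Round 3 fires (3), (5), giving has_feathers(y), metal(y).
metal(y) appears in round 3, so it is derivable.

yes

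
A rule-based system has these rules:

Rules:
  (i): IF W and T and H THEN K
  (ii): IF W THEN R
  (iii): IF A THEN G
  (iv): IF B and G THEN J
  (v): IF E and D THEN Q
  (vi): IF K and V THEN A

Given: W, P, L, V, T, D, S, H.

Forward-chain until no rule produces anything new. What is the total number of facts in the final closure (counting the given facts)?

12

Round 1 — (i), (ii), derive K, R.
Round 2 — (vi), derive A.
Round 3 — (iii), derive G.
Closure: {A, D, G, H, K, L, P, R, S, T, V, W} — 12 facts.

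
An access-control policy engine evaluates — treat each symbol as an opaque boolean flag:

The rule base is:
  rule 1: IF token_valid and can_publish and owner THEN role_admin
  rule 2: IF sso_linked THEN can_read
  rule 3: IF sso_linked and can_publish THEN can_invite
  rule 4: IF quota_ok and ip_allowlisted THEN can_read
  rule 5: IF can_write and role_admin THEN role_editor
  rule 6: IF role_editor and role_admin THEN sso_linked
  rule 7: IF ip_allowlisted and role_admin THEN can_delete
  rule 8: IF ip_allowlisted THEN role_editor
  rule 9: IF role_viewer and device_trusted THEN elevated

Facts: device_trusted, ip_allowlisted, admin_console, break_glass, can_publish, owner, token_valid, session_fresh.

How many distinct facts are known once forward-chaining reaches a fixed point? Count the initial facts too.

Round 1: rule 1 [IF token_valid and can_publish and owner THEN role_admin]; rule 8 [IF ip_allowlisted THEN role_editor]. Adds role_admin, role_editor.
Round 2: rule 6 [IF role_editor and role_admin THEN sso_linked]; rule 7 [IF ip_allowlisted and role_admin THEN can_delete]. Adds sso_linked, can_delete.
Round 3: rule 2 [IF sso_linked THEN can_read]; rule 3 [IF sso_linked and can_publish THEN can_invite]. Adds can_read, can_invite.
Closure: {admin_console, break_glass, can_delete, can_invite, can_publish, can_read, device_trusted, ip_allowlisted, owner, role_admin, role_editor, session_fresh, sso_linked, token_valid} — 14 facts.

14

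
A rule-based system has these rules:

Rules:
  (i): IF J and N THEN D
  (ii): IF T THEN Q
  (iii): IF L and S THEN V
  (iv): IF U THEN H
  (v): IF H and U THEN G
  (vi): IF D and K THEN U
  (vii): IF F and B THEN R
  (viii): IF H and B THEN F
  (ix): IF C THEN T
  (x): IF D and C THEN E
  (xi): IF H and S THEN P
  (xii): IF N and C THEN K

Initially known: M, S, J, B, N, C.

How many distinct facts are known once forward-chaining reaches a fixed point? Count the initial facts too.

Round 1: (i) [IF J and N THEN D]; (ix) [IF C THEN T]; (xii) [IF N and C THEN K]. Adds D, T, K.
Round 2: (ii) [IF T THEN Q]; (vi) [IF D and K THEN U]; (x) [IF D and C THEN E]. Adds Q, U, E.
Round 3: (iv) [IF U THEN H]. Adds H.
Round 4: (v) [IF H and U THEN G]; (viii) [IF H and B THEN F]; (xi) [IF H and S THEN P]. Adds G, F, P.
Round 5: (vii) [IF F and B THEN R]. Adds R.
Closure: {B, C, D, E, F, G, H, J, K, M, N, P, Q, R, S, T, U} — 17 facts.

17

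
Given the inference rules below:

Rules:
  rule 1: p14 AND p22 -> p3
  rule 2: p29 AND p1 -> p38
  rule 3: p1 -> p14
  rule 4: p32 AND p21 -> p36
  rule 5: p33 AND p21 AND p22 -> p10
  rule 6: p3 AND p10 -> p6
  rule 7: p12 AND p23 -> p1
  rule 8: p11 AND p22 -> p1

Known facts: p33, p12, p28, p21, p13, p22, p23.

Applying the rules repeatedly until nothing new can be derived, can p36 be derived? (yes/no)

Round 1: rule 5 [p33 AND p21 AND p22 -> p10]; rule 7 [p12 AND p23 -> p1]. Adds p10, p1.
Round 2: rule 3 [p1 -> p14]. Adds p14.
Round 3: rule 1 [p14 AND p22 -> p3]. Adds p3.
Round 4: rule 6 [p3 AND p10 -> p6]. Adds p6.
Fixed point reached. p36 is concluded only by rule 4; rule 4 needs p32 (never derived).

no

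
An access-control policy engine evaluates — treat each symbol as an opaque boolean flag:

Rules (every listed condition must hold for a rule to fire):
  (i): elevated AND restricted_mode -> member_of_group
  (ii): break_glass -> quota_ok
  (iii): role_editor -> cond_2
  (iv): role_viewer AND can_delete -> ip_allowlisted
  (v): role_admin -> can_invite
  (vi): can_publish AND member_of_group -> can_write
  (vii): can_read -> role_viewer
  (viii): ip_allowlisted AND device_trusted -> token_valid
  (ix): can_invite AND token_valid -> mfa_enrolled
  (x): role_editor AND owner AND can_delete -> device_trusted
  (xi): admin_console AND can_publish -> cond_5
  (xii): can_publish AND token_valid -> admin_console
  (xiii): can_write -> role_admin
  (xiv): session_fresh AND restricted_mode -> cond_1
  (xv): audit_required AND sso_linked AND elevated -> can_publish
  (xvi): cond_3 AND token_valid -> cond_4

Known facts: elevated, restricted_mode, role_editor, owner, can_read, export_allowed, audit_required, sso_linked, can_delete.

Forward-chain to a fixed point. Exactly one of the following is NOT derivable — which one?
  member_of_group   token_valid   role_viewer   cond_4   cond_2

cond_4

Round 1: (i) [elevated AND restricted_mode -> member_of_group]; (iii) [role_editor -> cond_2]; (vii) [can_read -> role_viewer]; (x) [role_editor AND owner AND can_delete -> device_trusted]; (xv) [audit_required AND sso_linked AND elevated -> can_publish]. New: member_of_group, cond_2, role_viewer, device_trusted, can_publish.
Round 2: (iv) [role_viewer AND can_delete -> ip_allowlisted]; (vi) [can_publish AND member_of_group -> can_write]. New: ip_allowlisted, can_write.
Round 3: (viii) [ip_allowlisted AND device_trusted -> token_valid]; (xiii) [can_write -> role_admin]. New: token_valid, role_admin.
Round 4: (v) [role_admin -> can_invite]; (xii) [can_publish AND token_valid -> admin_console]. New: can_invite, admin_console.
Round 5: (ix) [can_invite AND token_valid -> mfa_enrolled]; (xi) [admin_console AND can_publish -> cond_5]. New: mfa_enrolled, cond_5.
Derived: member_of_group (round 1), cond_2 (round 1), token_valid (round 3), role_viewer (round 1). cond_4 never appears in any round.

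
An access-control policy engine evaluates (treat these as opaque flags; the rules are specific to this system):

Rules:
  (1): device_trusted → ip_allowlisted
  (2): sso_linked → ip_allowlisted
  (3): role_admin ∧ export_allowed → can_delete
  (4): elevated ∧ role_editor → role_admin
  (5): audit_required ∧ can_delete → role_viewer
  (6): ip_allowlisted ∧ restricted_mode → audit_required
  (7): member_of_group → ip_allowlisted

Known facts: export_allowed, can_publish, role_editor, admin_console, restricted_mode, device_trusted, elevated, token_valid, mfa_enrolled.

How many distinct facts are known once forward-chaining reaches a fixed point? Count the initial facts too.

Round 1 — (1), (4), derive ip_allowlisted, role_admin.
Round 2 — (3), (6), derive can_delete, audit_required.
Round 3 — (5), derive role_viewer.
Closure: {admin_console, audit_required, can_delete, can_publish, device_trusted, elevated, export_allowed, ip_allowlisted, mfa_enrolled, restricted_mode, role_admin, role_editor, role_viewer, token_valid} — 14 facts.

14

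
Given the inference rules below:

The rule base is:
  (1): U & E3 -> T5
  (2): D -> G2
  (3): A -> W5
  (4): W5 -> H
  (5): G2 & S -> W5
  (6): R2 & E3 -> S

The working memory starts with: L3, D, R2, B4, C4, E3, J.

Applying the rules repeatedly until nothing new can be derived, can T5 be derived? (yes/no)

no

Round 1: (2) [D -> G2]; (6) [R2 & E3 -> S]. New: G2, S.
Round 2: (5) [G2 & S -> W5]. New: W5.
Round 3: (4) [W5 -> H]. New: H.
Fixed point reached. T5 is concluded only by (1); (1) needs U (never derived).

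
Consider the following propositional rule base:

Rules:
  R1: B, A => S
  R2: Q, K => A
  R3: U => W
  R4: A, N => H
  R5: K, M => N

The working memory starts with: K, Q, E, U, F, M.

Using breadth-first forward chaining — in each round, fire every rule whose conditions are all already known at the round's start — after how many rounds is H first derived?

Round 1 — R2, R3, R5, derive A, W, N.
Round 2 — R4, derive H.
H first appears in round 2.

2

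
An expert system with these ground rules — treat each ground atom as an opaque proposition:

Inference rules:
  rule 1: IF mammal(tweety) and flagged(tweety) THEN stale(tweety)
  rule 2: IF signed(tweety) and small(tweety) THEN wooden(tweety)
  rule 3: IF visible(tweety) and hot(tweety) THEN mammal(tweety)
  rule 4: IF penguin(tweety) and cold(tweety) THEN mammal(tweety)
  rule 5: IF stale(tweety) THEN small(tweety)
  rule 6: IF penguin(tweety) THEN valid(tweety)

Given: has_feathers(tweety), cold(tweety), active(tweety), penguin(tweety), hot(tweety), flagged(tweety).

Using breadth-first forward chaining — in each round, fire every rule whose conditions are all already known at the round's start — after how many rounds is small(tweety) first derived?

3

[1] rule 4 [IF penguin(tweety) and cold(tweety) THEN mammal(tweety)]; rule 6 [IF penguin(tweety) THEN valid(tweety)]. ⇒ new: mammal(tweety), valid(tweety).
[2] rule 1 [IF mammal(tweety) and flagged(tweety) THEN stale(tweety)]. ⇒ new: stale(tweety).
[3] rule 5 [IF stale(tweety) THEN small(tweety)]. ⇒ new: small(tweety).
small(tweety) first appears in round 3.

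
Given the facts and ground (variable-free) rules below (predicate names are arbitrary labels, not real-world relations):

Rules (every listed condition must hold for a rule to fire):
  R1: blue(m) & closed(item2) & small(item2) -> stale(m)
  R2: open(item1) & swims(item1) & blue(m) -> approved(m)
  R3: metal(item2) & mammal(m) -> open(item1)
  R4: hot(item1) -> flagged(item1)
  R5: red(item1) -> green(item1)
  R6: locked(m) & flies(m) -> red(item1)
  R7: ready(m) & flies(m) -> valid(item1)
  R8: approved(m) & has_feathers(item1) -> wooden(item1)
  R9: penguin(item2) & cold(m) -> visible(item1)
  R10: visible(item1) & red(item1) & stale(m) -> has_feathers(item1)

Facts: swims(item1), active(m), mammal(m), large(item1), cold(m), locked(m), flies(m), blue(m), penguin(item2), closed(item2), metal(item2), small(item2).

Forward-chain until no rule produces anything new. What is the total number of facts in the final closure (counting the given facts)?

Round 1 — R1, R3, R6, R9, derive stale(m), open(item1), red(item1), visible(item1).
Round 2 — R2, R5, R10, derive approved(m), green(item1), has_feathers(item1).
Round 3 — R8, derive wooden(item1).
Closure: {active(m), approved(m), blue(m), closed(item2), cold(m), flies(m), green(item1), has_feathers(item1), large(item1), locked(m), mammal(m), metal(item2), open(item1), penguin(item2), red(item1), small(item2), stale(m), swims(item1), visible(item1), wooden(item1)} — 20 facts.

20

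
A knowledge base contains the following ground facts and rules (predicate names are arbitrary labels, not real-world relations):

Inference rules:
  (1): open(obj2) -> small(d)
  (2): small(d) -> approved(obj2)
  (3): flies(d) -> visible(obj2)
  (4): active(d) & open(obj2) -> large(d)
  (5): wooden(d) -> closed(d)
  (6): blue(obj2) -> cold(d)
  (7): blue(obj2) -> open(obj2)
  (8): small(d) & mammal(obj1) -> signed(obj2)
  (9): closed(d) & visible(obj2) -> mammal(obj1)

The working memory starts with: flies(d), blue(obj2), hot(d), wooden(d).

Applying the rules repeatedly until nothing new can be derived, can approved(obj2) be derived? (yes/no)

yes

[1] (3) [flies(d) -> visible(obj2)]; (5) [wooden(d) -> closed(d)]; (6) [blue(obj2) -> cold(d)]; (7) [blue(obj2) -> open(obj2)]. ⇒ new: visible(obj2), closed(d), cold(d), open(obj2).
[2] (1) [open(obj2) -> small(d)]; (9) [closed(d) & visible(obj2) -> mammal(obj1)]. ⇒ new: small(d), mammal(obj1).
[3] (2) [small(d) -> approved(obj2)]; (8) [small(d) & mammal(obj1) -> signed(obj2)]. ⇒ new: approved(obj2), signed(obj2).
approved(obj2) appears in round 3, so it is derivable.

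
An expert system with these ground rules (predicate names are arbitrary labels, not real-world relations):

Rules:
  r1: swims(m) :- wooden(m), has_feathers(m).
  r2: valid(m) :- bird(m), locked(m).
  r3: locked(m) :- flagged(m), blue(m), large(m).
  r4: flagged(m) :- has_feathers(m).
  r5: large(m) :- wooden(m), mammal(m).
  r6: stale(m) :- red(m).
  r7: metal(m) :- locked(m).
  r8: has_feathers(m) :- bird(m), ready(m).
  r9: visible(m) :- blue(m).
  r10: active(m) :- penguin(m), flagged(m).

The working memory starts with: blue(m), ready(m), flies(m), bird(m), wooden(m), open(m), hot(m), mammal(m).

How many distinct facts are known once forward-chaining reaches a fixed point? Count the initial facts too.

Round 1 fires r5, r8, r9, giving large(m), has_feathers(m), visible(m).
Round 2 fires r1, r4, giving swims(m), flagged(m).
Round 3 fires r3, giving locked(m).
Round 4 fires r2, r7, giving valid(m), metal(m).
Closure: {bird(m), blue(m), flagged(m), flies(m), has_feathers(m), hot(m), large(m), locked(m), mammal(m), metal(m), open(m), ready(m), swims(m), valid(m), visible(m), wooden(m)} — 16 facts.

16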